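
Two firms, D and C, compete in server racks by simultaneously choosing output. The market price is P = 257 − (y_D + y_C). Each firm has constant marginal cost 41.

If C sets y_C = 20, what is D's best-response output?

Firm D's profit: π = y_D(257 − (y_D + y_C)) − 41y_D.
∂π/∂y_D = 216 − 2y_D − y_C = 0, so y_D = 108 − 0.5y_C.
At y_C = 20: y_D = 108 − 0.5·20 = 98.

98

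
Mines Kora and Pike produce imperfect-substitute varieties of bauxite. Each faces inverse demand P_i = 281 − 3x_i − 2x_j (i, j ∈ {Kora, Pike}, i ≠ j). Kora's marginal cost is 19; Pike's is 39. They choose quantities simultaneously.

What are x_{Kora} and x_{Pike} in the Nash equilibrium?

Mine Kora's profit: π = x_{Kora}(281 − 3x_{Kora} − 2x_{Pike}) − 19x_{Kora}.
∂π/∂x_{Kora} = 262 − 6x_{Kora} − 2x_{Pike} = 0 ⇒ x_{Kora} = 131/3 − (1/3)x_{Pike}.
Similarly x_{Pike} = 121/3 − (1/3)x_{Kora}.
Solving the two reaction functions simultaneously: (1 − (−1/3)(−1/3))x_{Kora} = 131/3 − (1/3)·(121/3), so (8/9)x_{Kora} = 272/9 and x_{Kora} = 34.
Then x_{Pike} = 121/3 − (1/3)·34 = 29.

34, 29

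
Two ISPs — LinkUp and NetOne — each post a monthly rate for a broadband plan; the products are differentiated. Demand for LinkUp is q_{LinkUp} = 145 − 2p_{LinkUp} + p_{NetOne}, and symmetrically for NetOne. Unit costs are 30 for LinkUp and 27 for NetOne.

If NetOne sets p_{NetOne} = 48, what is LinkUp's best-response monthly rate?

63.25

LinkUp's profit: π = (p_{LinkUp} − 30)(145 − 2p_{LinkUp} + p_{NetOne}).
∂π/∂p_{LinkUp} = 205 − 4p_{LinkUp} + p_{NetOne} = 0 ⇒ p_{LinkUp} = 51.25 + 0.25p_{NetOne}.
At p_{NetOne} = 48: p_{LinkUp} = 51.25 + 0.25·48 = 63.25.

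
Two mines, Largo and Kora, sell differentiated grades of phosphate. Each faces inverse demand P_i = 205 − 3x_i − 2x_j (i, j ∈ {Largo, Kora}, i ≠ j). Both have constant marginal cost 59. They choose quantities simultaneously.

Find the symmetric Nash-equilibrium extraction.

18.25

Mine Largo's profit: π = x_{Largo}(205 − 3x_{Largo} − 2x_{Kora}) − 59x_{Largo}.
∂π/∂x_{Largo} = 146 − 6x_{Largo} − 2x_{Kora} = 0 ⇒ x_{Largo} = 73/3 − (1/3)x_{Kora}.
The game is symmetric, so in equilibrium x_{Kora} = x_{Largo}: the reaction function gives (4/3)x_{Largo} = 73/3, hence x_{Largo} = 18.25.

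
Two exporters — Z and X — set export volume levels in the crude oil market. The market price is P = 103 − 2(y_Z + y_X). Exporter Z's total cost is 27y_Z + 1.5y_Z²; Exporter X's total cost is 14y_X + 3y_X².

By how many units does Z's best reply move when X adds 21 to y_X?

-6

Exporter Z's profit: π = y_Z(103 − 2(y_Z + y_X)) − 27y_Z − 1.5y_Z².
∂π/∂y_Z = 76 − 7y_Z − 2y_X = 0, so y_Z = 76/7 − (2/7)y_X.
The reaction-function slope is −2/7, so a 21-unit rise in y_X moves y_Z by −2/7 × 21 = −6. Z's best response falls — the actions are strategic substitutes.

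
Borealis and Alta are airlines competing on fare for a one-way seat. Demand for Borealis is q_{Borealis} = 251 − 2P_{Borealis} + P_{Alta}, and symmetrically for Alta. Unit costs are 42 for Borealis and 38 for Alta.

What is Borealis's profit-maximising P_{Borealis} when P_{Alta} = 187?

130.5

Borealis's profit: π = (P_{Borealis} − 42)(251 − 2P_{Borealis} + P_{Alta}).
∂π/∂P_{Borealis} = 335 − 4P_{Borealis} + P_{Alta} = 0 ⇒ P_{Borealis} = 83.75 + 0.25P_{Alta}.
At P_{Alta} = 187: P_{Borealis} = 83.75 + 0.25·187 = 130.5.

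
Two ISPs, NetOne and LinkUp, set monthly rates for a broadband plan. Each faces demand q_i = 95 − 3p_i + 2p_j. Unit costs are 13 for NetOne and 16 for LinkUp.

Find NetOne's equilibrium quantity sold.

NetOne's profit: π = (p_{NetOne} − 13)(95 − 3p_{NetOne} + 2p_{LinkUp}).
∂π/∂p_{NetOne} = 134 − 6p_{NetOne} + 2p_{LinkUp} = 0 ⇒ p_{NetOne} = 67/3 + (1/3)p_{LinkUp}.
Similarly p_{LinkUp} = 143/6 + (1/3)p_{NetOne}.
Substituting the second reaction function into the first: p_{NetOne} = 67/3 + (1/3)(143/6 + (1/3)p_{NetOne}), which gives (8/9)p_{NetOne} = 545/18 ⇒ p_{NetOne} = 34.0625.
Then p_{LinkUp} = 143/6 + (1/3)·34.0625 = 35.1875.
q_{NetOne} = 95 − 3·34.0625 + 2·35.1875 = 63.1875.

63.1875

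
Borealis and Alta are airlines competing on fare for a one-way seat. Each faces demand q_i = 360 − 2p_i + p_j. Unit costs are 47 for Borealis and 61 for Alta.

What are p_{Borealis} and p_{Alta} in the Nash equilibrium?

153.2, 158.8

Borealis's profit: π = (p_{Borealis} − 47)(360 − 2p_{Borealis} + p_{Alta}).
∂π/∂p_{Borealis} = 454 − 4p_{Borealis} + p_{Alta} = 0 ⇒ p_{Borealis} = 113.5 + 0.25p_{Alta}.
Similarly p_{Alta} = 120.5 + 0.25p_{Borealis}.
Substituting the second reaction function into the first: p_{Borealis} = 113.5 + 0.25(120.5 + 0.25p_{Borealis}), which gives 0.9375p_{Borealis} = 143.625 ⇒ p_{Borealis} = 153.2.
Then p_{Alta} = 120.5 + 0.25·153.2 = 158.8.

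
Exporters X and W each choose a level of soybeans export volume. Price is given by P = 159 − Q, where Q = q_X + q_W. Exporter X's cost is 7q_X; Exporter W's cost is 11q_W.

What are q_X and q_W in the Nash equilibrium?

Exporter X's profit: π = q_X(159 − (q_X + q_W)) − 7q_X.
∂π/∂q_X = 152 − 2q_X − q_W = 0, so q_X = 76 − 0.5q_W.
By the same steps for W: q_W = 74 − 0.5q_X.
Substituting the second reaction function into the first: q_X = 76 − 0.5(74 − 0.5q_X), which gives 0.75q_X = 39 ⇒ q_X = 52.
Then q_W = 74 − 0.5·52 = 48.

52, 48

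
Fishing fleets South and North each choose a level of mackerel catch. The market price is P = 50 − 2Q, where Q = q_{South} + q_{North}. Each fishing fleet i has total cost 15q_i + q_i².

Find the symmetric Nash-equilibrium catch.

Fishing fleet South's profit: π = q_{South}(50 − 2(q_{South} + q_{North})) − 15q_{South} − q_{South}².
∂π/∂q_{South} = 35 − 6q_{South} − 2q_{North} = 0, so q_{South} = 35/6 − (1/3)q_{North}.
By symmetry q_{North} = q_{South}; substituting into the reaction function, (4/3)q_{South} = 35/6 and q_{South} = 4.375.

4.375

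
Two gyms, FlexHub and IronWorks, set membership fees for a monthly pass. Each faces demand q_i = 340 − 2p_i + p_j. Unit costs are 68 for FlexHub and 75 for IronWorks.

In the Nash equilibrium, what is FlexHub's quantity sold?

183.2

FlexHub's profit: π = (p_{FlexHub} − 68)(340 − 2p_{FlexHub} + p_{IronWorks}).
∂π/∂p_{FlexHub} = 476 − 4p_{FlexHub} + p_{IronWorks} = 0 ⇒ p_{FlexHub} = 119 + 0.25p_{IronWorks}.
Similarly p_{IronWorks} = 122.5 + 0.25p_{FlexHub}.
Plugging p_{IronWorks} into FlexHub's best response: p_{FlexHub} = 119 + 0.25(122.5 + 0.25p_{FlexHub}) ⇒ 0.9375p_{FlexHub} = 149.625, so p_{FlexHub} = 159.6.
Then p_{IronWorks} = 122.5 + 0.25·159.6 = 162.4.
q_{FlexHub} = 340 − 2·159.6 + 162.4 = 183.2.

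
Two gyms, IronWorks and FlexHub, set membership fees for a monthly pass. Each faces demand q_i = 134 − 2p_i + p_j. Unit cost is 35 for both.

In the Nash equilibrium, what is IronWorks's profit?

IronWorks's profit: π = (p_{IronWorks} − 35)(134 − 2p_{IronWorks} + p_{FlexHub}).
∂π/∂p_{IronWorks} = 204 − 4p_{IronWorks} + p_{FlexHub} = 0 ⇒ p_{IronWorks} = 51 + 0.25p_{FlexHub}.
By symmetry p_{FlexHub} = p_{IronWorks}; substituting into the reaction function, 0.75p_{IronWorks} = 51 and p_{IronWorks} = 68.
q_{IronWorks} = 134 − 2·68 + 68 = 66.
Profit = (68 − 35)·66 = 2178.

2178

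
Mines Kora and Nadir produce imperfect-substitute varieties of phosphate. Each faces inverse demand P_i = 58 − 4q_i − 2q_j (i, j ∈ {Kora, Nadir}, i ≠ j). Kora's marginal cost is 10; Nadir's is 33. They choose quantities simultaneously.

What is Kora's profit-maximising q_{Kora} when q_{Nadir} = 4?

5

Mine Kora's profit: π = q_{Kora}(58 − 4q_{Kora} − 2q_{Nadir}) − 10q_{Kora}.
∂π/∂q_{Kora} = 48 − 8q_{Kora} − 2q_{Nadir} = 0 ⇒ q_{Kora} = 6 − 0.25q_{Nadir}.
At q_{Nadir} = 4: q_{Kora} = 6 − 0.25·4 = 5.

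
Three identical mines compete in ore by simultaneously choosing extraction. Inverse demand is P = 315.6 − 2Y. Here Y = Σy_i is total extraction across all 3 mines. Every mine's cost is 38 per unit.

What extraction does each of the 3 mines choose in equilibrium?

A representative mine's profit is π_i = y_i(315.6 − 2Y) − 38y_i, with Y = y_i + Σ_{j≠i} y_j.
First-order condition: 277.6 − 4y_i − 2Σ_{j≠i} y_j = 0.
With identical mines, set every y_j = y: then 277.6 − 4y − 4y = 0, i.e. y = 277.6/8 = 34.7.

34.7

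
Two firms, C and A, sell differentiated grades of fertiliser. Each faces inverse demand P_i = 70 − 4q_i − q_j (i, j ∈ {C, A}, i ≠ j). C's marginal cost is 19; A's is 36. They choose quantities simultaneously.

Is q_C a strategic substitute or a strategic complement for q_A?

Firm C's profit: π = q_C(70 − 4q_C − q_A) − 19q_C.
∂π/∂q_C = 51 − 8q_C − q_A = 0 ⇒ q_C = 6.375 − 0.125q_A.
The best-response slope dq_C/dq_A = −0.125 < 0: the reaction function is downward-sloping, so the choices are strategic substitutes.

strategic substitutes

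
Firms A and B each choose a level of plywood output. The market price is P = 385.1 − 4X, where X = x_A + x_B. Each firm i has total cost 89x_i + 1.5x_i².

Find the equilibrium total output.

Firm A's profit: π = x_A(385.1 − 4(x_A + x_B)) − 89x_A − 1.5x_A².
∂π/∂x_A = 296.1 − 11x_A − 4x_B = 0, so x_A = 2961/110 − (4/11)x_B.
Setting x_A = x_B in the reaction function: x_A = 2961/110 − (4/11)x_A, so x_A = (2961/110) / (15/11) = 19.74.
Total output: 19.74 + 19.74 = 39.48.

39.48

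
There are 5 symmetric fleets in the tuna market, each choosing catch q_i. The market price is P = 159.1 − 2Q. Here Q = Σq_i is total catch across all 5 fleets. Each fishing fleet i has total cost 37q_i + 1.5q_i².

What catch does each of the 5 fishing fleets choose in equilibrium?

A representative fishing fleet's profit is π_i = q_i(159.1 − 2Q) − 37q_i − 1.5q_i², with Q = q_i + Σ_{j≠i} q_j.
First-order condition: 122.1 − 7q_i − 2Σ_{j≠i} q_j = 0.
Imposing symmetry (q_j = q for all j) turns Σ_{j≠i} q_j into 4q, so 122.1 = 15q and q = 8.14.

8.14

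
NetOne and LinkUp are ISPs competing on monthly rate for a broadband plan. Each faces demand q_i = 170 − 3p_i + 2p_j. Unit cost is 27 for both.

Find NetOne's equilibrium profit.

3834.1875

NetOne's profit: π = (p_{NetOne} − 27)(170 − 3p_{NetOne} + 2p_{LinkUp}).
∂π/∂p_{NetOne} = 251 − 6p_{NetOne} + 2p_{LinkUp} = 0 ⇒ p_{NetOne} = 251/6 + (1/3)p_{LinkUp}.
By symmetry p_{LinkUp} = p_{NetOne}; substituting into the reaction function, (2/3)p_{NetOne} = 251/6 and p_{NetOne} = 62.75.
q_{NetOne} = 170 − 3·62.75 + 2·62.75 = 107.25.
Profit = (62.75 − 27)·107.25 = 3834.1875.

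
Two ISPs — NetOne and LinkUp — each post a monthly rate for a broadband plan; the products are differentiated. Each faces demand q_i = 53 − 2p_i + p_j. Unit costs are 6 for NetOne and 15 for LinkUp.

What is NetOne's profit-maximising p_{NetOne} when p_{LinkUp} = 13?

NetOne's profit: π = (p_{NetOne} − 6)(53 − 2p_{NetOne} + p_{LinkUp}).
∂π/∂p_{NetOne} = 65 − 4p_{NetOne} + p_{LinkUp} = 0 ⇒ p_{NetOne} = 16.25 + 0.25p_{LinkUp}.
At p_{LinkUp} = 13: p_{NetOne} = 16.25 + 0.25·13 = 19.5.

19.5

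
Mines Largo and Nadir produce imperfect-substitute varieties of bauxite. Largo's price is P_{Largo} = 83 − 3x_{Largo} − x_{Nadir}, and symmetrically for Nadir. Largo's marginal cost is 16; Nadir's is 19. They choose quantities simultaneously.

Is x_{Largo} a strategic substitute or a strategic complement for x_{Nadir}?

Mine Largo's profit: π = x_{Largo}(83 − 3x_{Largo} − x_{Nadir}) − 16x_{Largo}.
∂π/∂x_{Largo} = 67 − 6x_{Largo} − x_{Nadir} = 0 ⇒ x_{Largo} = 67/6 − (1/6)x_{Nadir}.
The best-response slope dx_{Largo}/dx_{Nadir} = −1/6 < 0: the reaction function is downward-sloping, so the choices are strategic substitutes.

strategic substitutes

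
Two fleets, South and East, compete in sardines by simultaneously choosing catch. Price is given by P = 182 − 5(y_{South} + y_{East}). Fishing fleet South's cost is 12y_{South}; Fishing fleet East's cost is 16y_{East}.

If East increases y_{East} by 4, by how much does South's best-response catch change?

-2

Fishing fleet South's profit: π = y_{South}(182 − 5(y_{South} + y_{East})) − 12y_{South}.
∂π/∂y_{South} = 170 − 10y_{South} − 5y_{East} = 0, so y_{South} = 17 − 0.5y_{East}.
The reaction-function slope is −0.5, so a 4-unit rise in y_{East} moves y_{South} by −0.5 × 4 = −2. South's best response falls — the actions are strategic substitutes.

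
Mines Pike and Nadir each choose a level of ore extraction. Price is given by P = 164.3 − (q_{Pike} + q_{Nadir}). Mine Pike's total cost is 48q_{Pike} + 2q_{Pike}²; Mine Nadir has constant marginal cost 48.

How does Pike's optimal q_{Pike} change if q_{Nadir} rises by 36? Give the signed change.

Mine Pike's profit: π = q_{Pike}(164.3 − (q_{Pike} + q_{Nadir})) − 48q_{Pike} − 2q_{Pike}².
∂π/∂q_{Pike} = 116.3 − 6q_{Pike} − q_{Nadir} = 0, so q_{Pike} = 1163/60 − (1/6)q_{Nadir}.
The reaction-function slope is −1/6, so a 36-unit rise in q_{Nadir} moves q_{Pike} by −1/6 × 36 = −6. Pike's best response falls — the actions are strategic substitutes.

-6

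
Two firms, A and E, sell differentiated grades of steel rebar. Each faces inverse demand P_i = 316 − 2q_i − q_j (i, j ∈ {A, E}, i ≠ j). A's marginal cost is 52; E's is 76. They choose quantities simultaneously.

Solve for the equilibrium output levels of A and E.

54.4, 46.4

Firm A's profit: π = q_A(316 − 2q_A − q_E) − 52q_A.
∂π/∂q_A = 264 − 4q_A − q_E = 0 ⇒ q_A = 66 − 0.25q_E.
Similarly q_E = 60 − 0.25q_A.
Plugging q_E into A's best response: q_A = 66 − 0.25(60 − 0.25q_A) ⇒ 0.9375q_A = 51, so q_A = 54.4.
Then q_E = 60 − 0.25·54.4 = 46.4.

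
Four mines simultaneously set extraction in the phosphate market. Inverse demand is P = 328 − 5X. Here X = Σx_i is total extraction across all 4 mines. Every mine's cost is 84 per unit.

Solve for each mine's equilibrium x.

9.76

A representative mine's profit is π_i = x_i(328 − 5X) − 84x_i, with X = x_i + Σ_{j≠i} x_j.
First-order condition: 244 − 10x_i − 5Σ_{j≠i} x_j = 0.
Imposing symmetry (x_j = x for all j) turns Σ_{j≠i} x_j into 3x, so 244 = 25x and x = 9.76.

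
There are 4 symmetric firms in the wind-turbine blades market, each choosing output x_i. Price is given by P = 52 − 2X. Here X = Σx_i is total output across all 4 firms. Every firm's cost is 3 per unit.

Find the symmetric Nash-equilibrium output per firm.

4.9

A representative firm's profit is π_i = x_i(52 − 2X) − 3x_i, with X = x_i + Σ_{j≠i} x_j.
First-order condition: 49 − 4x_i − 2Σ_{j≠i} x_j = 0.
Imposing symmetry (x_j = x for all j) turns Σ_{j≠i} x_j into 3x, so 49 = 10x and x = 4.9.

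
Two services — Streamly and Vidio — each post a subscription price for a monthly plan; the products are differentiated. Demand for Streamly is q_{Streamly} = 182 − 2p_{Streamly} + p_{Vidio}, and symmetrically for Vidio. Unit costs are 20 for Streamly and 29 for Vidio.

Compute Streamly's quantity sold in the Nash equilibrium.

Streamly's profit: π = (p_{Streamly} − 20)(182 − 2p_{Streamly} + p_{Vidio}).
∂π/∂p_{Streamly} = 222 − 4p_{Streamly} + p_{Vidio} = 0 ⇒ p_{Streamly} = 55.5 + 0.25p_{Vidio}.
Similarly p_{Vidio} = 60 + 0.25p_{Streamly}.
Substituting the second reaction function into the first: p_{Streamly} = 55.5 + 0.25(60 + 0.25p_{Streamly}), which gives 0.9375p_{Streamly} = 70.5 ⇒ p_{Streamly} = 75.2.
Then p_{Vidio} = 60 + 0.25·75.2 = 78.8.
q_{Streamly} = 182 − 2·75.2 + 78.8 = 110.4.

110.4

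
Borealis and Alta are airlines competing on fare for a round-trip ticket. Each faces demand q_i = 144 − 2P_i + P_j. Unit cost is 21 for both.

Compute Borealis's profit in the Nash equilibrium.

3362

Borealis's profit: π = (P_{Borealis} − 21)(144 − 2P_{Borealis} + P_{Alta}).
∂π/∂P_{Borealis} = 186 − 4P_{Borealis} + P_{Alta} = 0 ⇒ P_{Borealis} = 46.5 + 0.25P_{Alta}.
By symmetry P_{Alta} = P_{Borealis}; substituting into the reaction function, 0.75P_{Borealis} = 46.5 and P_{Borealis} = 62.
q_{Borealis} = 144 − 2·62 + 62 = 82.
Profit = (62 − 21)·82 = 3362.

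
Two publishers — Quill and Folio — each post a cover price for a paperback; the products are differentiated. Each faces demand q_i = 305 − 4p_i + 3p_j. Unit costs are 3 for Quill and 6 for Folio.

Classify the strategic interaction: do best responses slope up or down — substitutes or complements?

Quill's profit: π = (p_{Quill} − 3)(305 − 4p_{Quill} + 3p_{Folio}).
∂π/∂p_{Quill} = 317 − 8p_{Quill} + 3p_{Folio} = 0 ⇒ p_{Quill} = 39.625 + 0.375p_{Folio}.
The best-response slope dp_{Quill}/dp_{Folio} = 0.375 > 0: the reaction function is upward-sloping, so the choices are strategic complements.

strategic complements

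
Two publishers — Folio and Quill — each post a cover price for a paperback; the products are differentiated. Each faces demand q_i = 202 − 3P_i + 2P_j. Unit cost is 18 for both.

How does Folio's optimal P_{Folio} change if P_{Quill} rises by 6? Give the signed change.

2

Folio's profit: π = (P_{Folio} − 18)(202 − 3P_{Folio} + 2P_{Quill}).
∂π/∂P_{Folio} = 256 − 6P_{Folio} + 2P_{Quill} = 0 ⇒ P_{Folio} = 128/3 + (1/3)P_{Quill}.
The reaction-function slope is 1/3, so a 6-unit rise in P_{Quill} moves P_{Folio} by 1/3 × 6 = 2. Folio's best response rises — the actions are strategic complements.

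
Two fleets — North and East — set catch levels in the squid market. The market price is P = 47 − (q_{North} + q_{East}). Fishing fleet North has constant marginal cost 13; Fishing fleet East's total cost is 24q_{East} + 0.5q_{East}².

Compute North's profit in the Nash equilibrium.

249.64

Fishing fleet North's profit: π = q_{North}(47 − (q_{North} + q_{East})) − 13q_{North}.
∂π/∂q_{North} = 34 − 2q_{North} − q_{East} = 0, so q_{North} = 17 − 0.5q_{East}.
For East: ∂π/∂q_{East} = 23 − 3q_{East} − q_{North} = 0 ⇒ q_{East} = 23/3 − (1/3)q_{North}.
Substituting the second reaction function into the first: q_{North} = 17 − 0.5(23/3 − (1/3)q_{North}), which gives (5/6)q_{North} = 79/6 ⇒ q_{North} = 15.8.
Then q_{East} = 23/3 − (1/3)·15.8 = 2.4.
Price P = 47 − 18.2 = 28.8.
North's profit: (28.8 − 13)·15.8 = 249.64.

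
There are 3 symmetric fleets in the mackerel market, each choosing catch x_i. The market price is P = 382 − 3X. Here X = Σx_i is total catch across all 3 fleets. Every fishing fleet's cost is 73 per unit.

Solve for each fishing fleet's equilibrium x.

25.75

A representative fishing fleet's profit is π_i = x_i(382 − 3X) − 73x_i, with X = x_i + Σ_{j≠i} x_j.
First-order condition: 309 − 6x_i − 3Σ_{j≠i} x_j = 0.
In a symmetric equilibrium every fishing fleet chooses the same x, so Σ_{j≠i} x_j = 2x. The condition becomes 309 − 12x = 0, giving x = 309/12 = 25.75.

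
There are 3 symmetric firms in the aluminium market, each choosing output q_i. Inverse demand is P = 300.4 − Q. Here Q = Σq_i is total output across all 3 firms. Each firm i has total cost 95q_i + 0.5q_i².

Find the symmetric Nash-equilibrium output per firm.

A representative firm's profit is π_i = q_i(300.4 − Q) − 95q_i − 0.5q_i², with Q = q_i + Σ_{j≠i} q_j.
First-order condition: 205.4 − 3q_i − Σ_{j≠i} q_j = 0.
With identical firms, set every q_j = q: then 205.4 − 3q − 2q = 0, i.e. q = 205.4/5 = 41.08.

41.08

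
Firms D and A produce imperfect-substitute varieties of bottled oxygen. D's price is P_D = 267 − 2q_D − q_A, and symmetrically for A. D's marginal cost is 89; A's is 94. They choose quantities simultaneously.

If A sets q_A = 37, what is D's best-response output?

35.25

Firm D's profit: π = q_D(267 − 2q_D − q_A) − 89q_D.
∂π/∂q_D = 178 − 4q_D − q_A = 0 ⇒ q_D = 44.5 − 0.25q_A.
At q_A = 37: q_D = 44.5 − 0.25·37 = 35.25.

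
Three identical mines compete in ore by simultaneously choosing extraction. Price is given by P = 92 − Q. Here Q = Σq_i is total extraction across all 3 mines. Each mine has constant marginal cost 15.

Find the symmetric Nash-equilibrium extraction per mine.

A representative mine's profit is π_i = q_i(92 − Q) − 15q_i, with Q = q_i + Σ_{j≠i} q_j.
First-order condition: 77 − 2q_i − Σ_{j≠i} q_j = 0.
Imposing symmetry (q_j = q for all j) turns Σ_{j≠i} q_j into 2q, so 77 = 4q and q = 19.25.

19.25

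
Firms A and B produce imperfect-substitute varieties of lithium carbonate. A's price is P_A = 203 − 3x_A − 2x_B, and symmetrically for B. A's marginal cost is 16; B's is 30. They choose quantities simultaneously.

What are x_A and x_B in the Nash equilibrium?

Firm A's profit: π = x_A(203 − 3x_A − 2x_B) − 16x_A.
∂π/∂x_A = 187 − 6x_A − 2x_B = 0 ⇒ x_A = 187/6 − (1/3)x_B.
Similarly x_B = 173/6 − (1/3)x_A.
Substituting the second reaction function into the first: x_A = 187/6 − (1/3)(173/6 − (1/3)x_A), which gives (8/9)x_A = 194/9 ⇒ x_A = 24.25.
Then x_B = 173/6 − (1/3)·24.25 = 20.75.

24.25, 20.75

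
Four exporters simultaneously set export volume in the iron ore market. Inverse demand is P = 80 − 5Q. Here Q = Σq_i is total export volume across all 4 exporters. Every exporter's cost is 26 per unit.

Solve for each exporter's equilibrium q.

2.16

A representative exporter's profit is π_i = q_i(80 − 5Q) − 26q_i, with Q = q_i + Σ_{j≠i} q_j.
First-order condition: 54 − 10q_i − 5Σ_{j≠i} q_j = 0.
With identical exporters, set every q_j = q: then 54 − 10q − 15q = 0, i.e. q = 54/25 = 2.16.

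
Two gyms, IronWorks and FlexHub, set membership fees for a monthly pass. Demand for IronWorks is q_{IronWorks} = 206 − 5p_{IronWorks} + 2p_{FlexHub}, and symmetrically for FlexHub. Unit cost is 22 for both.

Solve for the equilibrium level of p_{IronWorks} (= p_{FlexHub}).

IronWorks's profit: π = (p_{IronWorks} − 22)(206 − 5p_{IronWorks} + 2p_{FlexHub}).
∂π/∂p_{IronWorks} = 316 − 10p_{IronWorks} + 2p_{FlexHub} = 0 ⇒ p_{IronWorks} = 31.6 + 0.2p_{FlexHub}.
By symmetry p_{FlexHub} = p_{IronWorks}; substituting into the reaction function, 0.8p_{IronWorks} = 31.6 and p_{IronWorks} = 39.5.

39.5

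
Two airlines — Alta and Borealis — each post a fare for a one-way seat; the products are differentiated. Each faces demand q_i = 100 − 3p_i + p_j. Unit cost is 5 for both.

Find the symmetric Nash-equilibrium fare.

Alta's profit: π = (p_{Alta} − 5)(100 − 3p_{Alta} + p_{Borealis}).
∂π/∂p_{Alta} = 115 − 6p_{Alta} + p_{Borealis} = 0 ⇒ p_{Alta} = 115/6 + (1/6)p_{Borealis}.
The game is symmetric, so in equilibrium p_{Borealis} = p_{Alta}: the reaction function gives (5/6)p_{Alta} = 115/6, hence p_{Alta} = 23.

23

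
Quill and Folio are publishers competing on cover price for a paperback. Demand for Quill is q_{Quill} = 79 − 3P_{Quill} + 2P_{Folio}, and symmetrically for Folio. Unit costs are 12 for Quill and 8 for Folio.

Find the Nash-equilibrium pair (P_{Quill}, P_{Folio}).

28, 26.5

Quill's profit: π = (P_{Quill} − 12)(79 − 3P_{Quill} + 2P_{Folio}).
∂π/∂P_{Quill} = 115 − 6P_{Quill} + 2P_{Folio} = 0 ⇒ P_{Quill} = 115/6 + (1/3)P_{Folio}.
Similarly P_{Folio} = 103/6 + (1/3)P_{Quill}.
Substituting the second reaction function into the first: P_{Quill} = 115/6 + (1/3)(103/6 + (1/3)P_{Quill}), which gives (8/9)P_{Quill} = 224/9 ⇒ P_{Quill} = 28.
Then P_{Folio} = 103/6 + (1/3)·28 = 26.5.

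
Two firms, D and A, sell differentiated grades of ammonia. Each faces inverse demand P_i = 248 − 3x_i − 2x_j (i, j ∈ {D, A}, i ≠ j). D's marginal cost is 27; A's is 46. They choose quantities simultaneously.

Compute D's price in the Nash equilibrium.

113.4375

Firm D's profit: π = x_D(248 − 3x_D − 2x_A) − 27x_D.
∂π/∂x_D = 221 − 6x_D − 2x_A = 0 ⇒ x_D = 221/6 − (1/3)x_A.
Similarly x_A = 101/3 − (1/3)x_D.
Solving the two reaction functions simultaneously: (1 − (−1/3)(−1/3))x_D = 221/6 − (1/3)·(101/3), so (8/9)x_D = 461/18 and x_D = 28.8125.
Then x_A = 101/3 − (1/3)·28.8125 = 24.0625.
P_D = 248 − 3·28.8125 − 2·24.0625 = 113.4375.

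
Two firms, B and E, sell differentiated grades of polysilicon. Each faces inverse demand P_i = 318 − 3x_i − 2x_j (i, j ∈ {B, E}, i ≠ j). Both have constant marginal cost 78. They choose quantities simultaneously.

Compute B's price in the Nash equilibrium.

168

Firm B's profit: π = x_B(318 − 3x_B − 2x_E) − 78x_B.
∂π/∂x_B = 240 − 6x_B − 2x_E = 0 ⇒ x_B = 40 − (1/3)x_E.
Setting x_B = x_E in the reaction function: x_B = 40 − (1/3)x_B, so x_B = 40 / (4/3) = 30.
P_B = 318 − 3·30 − 2·30 = 168.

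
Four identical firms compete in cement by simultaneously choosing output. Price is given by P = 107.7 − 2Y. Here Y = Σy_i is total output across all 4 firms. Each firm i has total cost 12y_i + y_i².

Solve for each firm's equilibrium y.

7.975

A representative firm's profit is π_i = y_i(107.7 − 2Y) − 12y_i − y_i², with Y = y_i + Σ_{j≠i} y_j.
First-order condition: 95.7 − 6y_i − 2Σ_{j≠i} y_j = 0.
With identical firms, set every y_j = y: then 95.7 − 6y − 6y = 0, i.e. y = 95.7/12 = 7.975.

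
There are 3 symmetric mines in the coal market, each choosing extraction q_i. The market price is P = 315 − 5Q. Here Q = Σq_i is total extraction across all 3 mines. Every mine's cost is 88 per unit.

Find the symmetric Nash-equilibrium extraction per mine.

11.35

A representative mine's profit is π_i = q_i(315 − 5Q) − 88q_i, with Q = q_i + Σ_{j≠i} q_j.
First-order condition: 227 − 10q_i − 5Σ_{j≠i} q_j = 0.
With identical mines, set every q_j = q: then 227 − 10q − 10q = 0, i.e. q = 227/20 = 11.35.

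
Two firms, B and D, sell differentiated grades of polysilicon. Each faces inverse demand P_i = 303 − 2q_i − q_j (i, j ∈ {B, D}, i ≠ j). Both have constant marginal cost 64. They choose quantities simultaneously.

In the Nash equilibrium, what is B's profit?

Firm B's profit: π = q_B(303 − 2q_B − q_D) − 64q_B.
∂π/∂q_B = 239 − 4q_B − q_D = 0 ⇒ q_B = 59.75 − 0.25q_D.
Setting q_B = q_D in the reaction function: q_B = 59.75 − 0.25q_B, so q_B = 59.75 / 1.25 = 47.8.
P_B = 303 − 2·47.8 − 47.8 = 159.6.
Profit = (159.6 − 64)·47.8 = 4569.68.

4569.68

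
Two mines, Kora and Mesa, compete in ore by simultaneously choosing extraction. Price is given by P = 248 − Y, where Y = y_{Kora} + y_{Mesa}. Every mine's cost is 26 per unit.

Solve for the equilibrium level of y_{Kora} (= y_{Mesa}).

Mine Kora's profit: π = y_{Kora}(248 − (y_{Kora} + y_{Mesa})) − 26y_{Kora}.
∂π/∂y_{Kora} = 222 − 2y_{Kora} − y_{Mesa} = 0, so y_{Kora} = 111 − 0.5y_{Mesa}.
The game is symmetric, so in equilibrium y_{Mesa} = y_{Kora}: the reaction function gives 1.5y_{Kora} = 111, hence y_{Kora} = 74.

74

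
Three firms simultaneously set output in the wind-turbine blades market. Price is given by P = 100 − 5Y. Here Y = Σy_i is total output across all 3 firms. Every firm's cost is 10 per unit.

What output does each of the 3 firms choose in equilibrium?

4.5

A representative firm's profit is π_i = y_i(100 − 5Y) − 10y_i, with Y = y_i + Σ_{j≠i} y_j.
First-order condition: 90 − 10y_i − 5Σ_{j≠i} y_j = 0.
In a symmetric equilibrium every firm chooses the same y, so Σ_{j≠i} y_j = 2y. The condition becomes 90 − 20y = 0, giving y = 90/20 = 4.5.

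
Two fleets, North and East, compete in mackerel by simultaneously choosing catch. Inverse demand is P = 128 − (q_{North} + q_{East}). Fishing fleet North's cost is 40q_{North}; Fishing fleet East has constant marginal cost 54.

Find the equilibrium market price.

74

Fishing fleet North's profit: π = q_{North}(128 − (q_{North} + q_{East})) − 40q_{North}.
∂π/∂q_{North} = 88 − 2q_{North} − q_{East} = 0, so q_{North} = 44 − 0.5q_{East}.
By the same steps for East: q_{East} = 37 − 0.5q_{North}.
Plugging q_{East} into North's best response: q_{North} = 44 − 0.5(37 − 0.5q_{North}) ⇒ 0.75q_{North} = 25.5, so q_{North} = 34.
Then q_{East} = 37 − 0.5·34 = 20.
Equilibrium price: P = 128 − 54 = 74.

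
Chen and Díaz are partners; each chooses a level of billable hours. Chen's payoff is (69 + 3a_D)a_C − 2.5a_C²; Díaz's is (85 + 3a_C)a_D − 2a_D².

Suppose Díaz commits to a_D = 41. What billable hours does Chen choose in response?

38.4

Expanding Chen's payoff: 69a_C + 3a_Da_C − 2.5a_C².
∂π/∂a_C = 69 + 3a_D − 5a_C = 0, so a_C = 13.8 + 0.6a_D.
At a_D = 41: a_C = 13.8 + 0.6·41 = 38.4.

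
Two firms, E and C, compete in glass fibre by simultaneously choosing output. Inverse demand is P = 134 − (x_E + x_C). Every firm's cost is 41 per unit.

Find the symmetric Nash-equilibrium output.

31

Firm E's profit: π = x_E(134 − (x_E + x_C)) − 41x_E.
∂π/∂x_E = 93 − 2x_E − x_C = 0, so x_E = 46.5 − 0.5x_C.
By symmetry x_C = x_E; substituting into the reaction function, 1.5x_E = 46.5 and x_E = 31.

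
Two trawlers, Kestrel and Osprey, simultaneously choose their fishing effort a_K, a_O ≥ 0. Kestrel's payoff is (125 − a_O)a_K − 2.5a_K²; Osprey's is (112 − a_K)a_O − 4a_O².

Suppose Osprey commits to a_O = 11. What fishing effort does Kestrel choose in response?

Expanding Kestrel's payoff: 125a_K − a_Oa_K − 2.5a_K².
∂π/∂a_K = 125 − a_O − 5a_K = 0, so a_K = 25 − 0.2a_O.
At a_O = 11: a_K = 25 − 0.2·11 = 22.8.

22.8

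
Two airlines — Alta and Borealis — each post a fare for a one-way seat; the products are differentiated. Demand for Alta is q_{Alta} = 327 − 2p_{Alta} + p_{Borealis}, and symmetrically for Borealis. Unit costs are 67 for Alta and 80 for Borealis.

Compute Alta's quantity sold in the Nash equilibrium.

Alta's profit: π = (p_{Alta} − 67)(327 − 2p_{Alta} + p_{Borealis}).
∂π/∂p_{Alta} = 461 − 4p_{Alta} + p_{Borealis} = 0 ⇒ p_{Alta} = 115.25 + 0.25p_{Borealis}.
Similarly p_{Borealis} = 121.75 + 0.25p_{Alta}.
Plugging p_{Borealis} into Alta's best response: p_{Alta} = 115.25 + 0.25(121.75 + 0.25p_{Alta}) ⇒ 0.9375p_{Alta} = 145.6875, so p_{Alta} = 155.4.
Then p_{Borealis} = 121.75 + 0.25·155.4 = 160.6.
q_{Alta} = 327 − 2·155.4 + 160.6 = 176.8.

176.8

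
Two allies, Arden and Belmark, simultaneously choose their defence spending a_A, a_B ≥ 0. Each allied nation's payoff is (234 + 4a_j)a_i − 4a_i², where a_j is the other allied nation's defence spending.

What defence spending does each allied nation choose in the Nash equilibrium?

58.5

Arden's payoff is (234 + 4a_B)a_A − 4a_A².
∂π/∂a_A = 234 + 4a_B − 8a_A = 0, so a_A = 29.25 + 0.5a_B.
The game is symmetric, so in equilibrium a_B = a_A: the reaction function gives 0.5a_A = 29.25, hence a_A = 58.5.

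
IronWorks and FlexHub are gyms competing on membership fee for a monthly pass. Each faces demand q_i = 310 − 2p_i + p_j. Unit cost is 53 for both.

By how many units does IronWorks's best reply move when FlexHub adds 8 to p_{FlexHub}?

IronWorks's profit: π = (p_{IronWorks} − 53)(310 − 2p_{IronWorks} + p_{FlexHub}).
∂π/∂p_{IronWorks} = 416 − 4p_{IronWorks} + p_{FlexHub} = 0 ⇒ p_{IronWorks} = 104 + 0.25p_{FlexHub}.
The reaction-function slope is 0.25, so an 8-unit rise in p_{FlexHub} moves p_{IronWorks} by 0.25 × 8 = 2. IronWorks's best response rises — the actions are strategic complements.

2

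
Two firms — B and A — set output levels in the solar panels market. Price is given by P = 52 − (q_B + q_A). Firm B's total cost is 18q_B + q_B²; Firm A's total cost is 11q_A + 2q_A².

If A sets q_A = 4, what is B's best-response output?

7.5

Firm B's profit: π = q_B(52 − (q_B + q_A)) − 18q_B − q_B².
∂π/∂q_B = 34 − 4q_B − q_A = 0, so q_B = 8.5 − 0.25q_A.
At q_A = 4: q_B = 8.5 − 0.25·4 = 7.5.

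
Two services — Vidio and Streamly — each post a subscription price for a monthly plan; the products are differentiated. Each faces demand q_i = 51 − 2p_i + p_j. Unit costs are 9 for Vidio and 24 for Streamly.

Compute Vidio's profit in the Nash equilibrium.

Vidio's profit: π = (p_{Vidio} − 9)(51 − 2p_{Vidio} + p_{Streamly}).
∂π/∂p_{Vidio} = 69 − 4p_{Vidio} + p_{Streamly} = 0 ⇒ p_{Vidio} = 17.25 + 0.25p_{Streamly}.
Similarly p_{Streamly} = 24.75 + 0.25p_{Vidio}.
Plugging p_{Streamly} into Vidio's best response: p_{Vidio} = 17.25 + 0.25(24.75 + 0.25p_{Vidio}) ⇒ 0.9375p_{Vidio} = 23.4375, so p_{Vidio} = 25.
Then p_{Streamly} = 24.75 + 0.25·25 = 31.
q_{Vidio} = 51 − 2·25 + 31 = 32.
Profit = (25 − 9)·32 = 512.

512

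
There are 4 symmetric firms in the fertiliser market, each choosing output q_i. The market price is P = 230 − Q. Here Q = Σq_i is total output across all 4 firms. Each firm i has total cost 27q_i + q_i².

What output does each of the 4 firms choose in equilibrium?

A representative firm's profit is π_i = q_i(230 − Q) − 27q_i − q_i², with Q = q_i + Σ_{j≠i} q_j.
First-order condition: 203 − 4q_i − Σ_{j≠i} q_j = 0.
With identical firms, set every q_j = q: then 203 − 4q − 3q = 0, i.e. q = 203/7 = 29.

29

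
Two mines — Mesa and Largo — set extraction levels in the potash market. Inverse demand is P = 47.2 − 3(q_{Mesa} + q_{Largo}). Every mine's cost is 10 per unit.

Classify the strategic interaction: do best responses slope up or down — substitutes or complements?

Mine Mesa's profit: π = q_{Mesa}(47.2 − 3(q_{Mesa} + q_{Largo})) − 10q_{Mesa}.
∂π/∂q_{Mesa} = 37.2 − 6q_{Mesa} − 3q_{Largo} = 0, so q_{Mesa} = 6.2 − 0.5q_{Largo}.
The best-response slope dq_{Mesa}/dq_{Largo} = −0.5 < 0: the reaction function is downward-sloping, so the choices are strategic substitutes.

strategic substitutes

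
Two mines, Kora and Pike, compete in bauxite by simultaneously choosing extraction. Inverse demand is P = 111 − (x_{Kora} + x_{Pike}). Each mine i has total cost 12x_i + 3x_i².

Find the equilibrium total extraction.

Mine Kora's profit: π = x_{Kora}(111 − (x_{Kora} + x_{Pike})) − 12x_{Kora} − 3x_{Kora}².
∂π/∂x_{Kora} = 99 − 8x_{Kora} − x_{Pike} = 0, so x_{Kora} = 12.375 − 0.125x_{Pike}.
Setting x_{Kora} = x_{Pike} in the reaction function: x_{Kora} = 12.375 − 0.125x_{Kora}, so x_{Kora} = 12.375 / 1.125 = 11.
Total extraction: 11 + 11 = 22.

22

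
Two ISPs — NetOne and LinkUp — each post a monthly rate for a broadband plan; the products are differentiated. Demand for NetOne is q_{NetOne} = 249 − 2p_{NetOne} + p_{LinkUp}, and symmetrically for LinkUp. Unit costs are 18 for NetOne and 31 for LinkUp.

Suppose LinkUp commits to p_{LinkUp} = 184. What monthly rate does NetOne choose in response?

117.25

NetOne's profit: π = (p_{NetOne} − 18)(249 − 2p_{NetOne} + p_{LinkUp}).
∂π/∂p_{NetOne} = 285 − 4p_{NetOne} + p_{LinkUp} = 0 ⇒ p_{NetOne} = 71.25 + 0.25p_{LinkUp}.
At p_{LinkUp} = 184: p_{NetOne} = 71.25 + 0.25·184 = 117.25.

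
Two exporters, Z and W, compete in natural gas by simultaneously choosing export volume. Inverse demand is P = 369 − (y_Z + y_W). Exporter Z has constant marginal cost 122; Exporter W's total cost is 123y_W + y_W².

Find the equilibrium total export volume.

Exporter Z's profit: π = y_Z(369 − (y_Z + y_W)) − 122y_Z.
∂π/∂y_Z = 247 − 2y_Z − y_W = 0, so y_Z = 123.5 − 0.5y_W.
For W: ∂π/∂y_W = 246 − 4y_W − y_Z = 0 ⇒ y_W = 61.5 − 0.25y_Z.
Substituting the second reaction function into the first: y_Z = 123.5 − 0.5(61.5 − 0.25y_Z), which gives 0.875y_Z = 92.75 ⇒ y_Z = 106.
Then y_W = 61.5 − 0.25·106 = 35.
Total export volume: 106 + 35 = 141.

141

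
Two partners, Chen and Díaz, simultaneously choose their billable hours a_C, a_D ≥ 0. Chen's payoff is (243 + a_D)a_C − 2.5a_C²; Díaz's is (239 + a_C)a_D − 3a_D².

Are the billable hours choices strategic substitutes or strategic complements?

strategic complements

Expanding Chen's payoff: 243a_C + a_Da_C − 2.5a_C².
∂π/∂a_C = 243 + a_D − 5a_C = 0, so a_C = 48.6 + 0.2a_D.
The best-response slope da_C/da_D = 0.2 > 0: the reaction function is upward-sloping, so the choices are strategic complements.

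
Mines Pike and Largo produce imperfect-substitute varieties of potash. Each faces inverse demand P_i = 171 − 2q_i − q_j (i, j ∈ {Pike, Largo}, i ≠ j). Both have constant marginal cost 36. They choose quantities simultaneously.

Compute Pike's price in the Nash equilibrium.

Mine Pike's profit: π = q_{Pike}(171 − 2q_{Pike} − q_{Largo}) − 36q_{Pike}.
∂π/∂q_{Pike} = 135 − 4q_{Pike} − q_{Largo} = 0 ⇒ q_{Pike} = 33.75 − 0.25q_{Largo}.
By symmetry q_{Largo} = q_{Pike}; substituting into the reaction function, 1.25q_{Pike} = 33.75 and q_{Pike} = 27.
P_{Pike} = 171 − 2·27 − 27 = 90.

90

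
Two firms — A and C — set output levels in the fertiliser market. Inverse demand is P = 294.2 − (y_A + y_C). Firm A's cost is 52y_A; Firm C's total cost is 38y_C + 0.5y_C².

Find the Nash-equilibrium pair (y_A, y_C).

Firm A's profit: π = y_A(294.2 − (y_A + y_C)) − 52y_A.
∂π/∂y_A = 242.2 − 2y_A − y_C = 0, so y_A = 121.1 − 0.5y_C.
For C: ∂π/∂y_C = 256.2 − 3y_C − y_A = 0 ⇒ y_C = 85.4 − (1/3)y_A.
Solving the two reaction functions simultaneously: (1 − (−0.5)(−1/3))y_A = 121.1 − 0.5·85.4, so (5/6)y_A = 78.4 and y_A = 94.08.
Then y_C = 85.4 − (1/3)·94.08 = 54.04.

94.08, 54.04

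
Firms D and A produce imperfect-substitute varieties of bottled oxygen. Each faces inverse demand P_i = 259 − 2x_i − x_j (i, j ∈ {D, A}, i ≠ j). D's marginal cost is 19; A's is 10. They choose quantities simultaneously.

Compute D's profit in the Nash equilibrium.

Firm D's profit: π = x_D(259 − 2x_D − x_A) − 19x_D.
∂π/∂x_D = 240 − 4x_D − x_A = 0 ⇒ x_D = 60 − 0.25x_A.
Similarly x_A = 62.25 − 0.25x_D.
Plugging x_A into D's best response: x_D = 60 − 0.25(62.25 − 0.25x_D) ⇒ 0.9375x_D = 44.4375, so x_D = 47.4.
Then x_A = 62.25 − 0.25·47.4 = 50.4.
P_D = 259 − 2·47.4 − 50.4 = 113.8.
Profit = (113.8 − 19)·47.4 = 4493.52.

4493.52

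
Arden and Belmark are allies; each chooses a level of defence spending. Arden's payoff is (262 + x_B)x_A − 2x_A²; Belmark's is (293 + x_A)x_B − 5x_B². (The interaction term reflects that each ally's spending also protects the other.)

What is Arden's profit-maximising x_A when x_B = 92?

88.5

Expanding Arden's payoff: 262x_A + x_Bx_A − 2x_A².
∂π/∂x_A = 262 + x_B − 4x_A = 0, so x_A = 65.5 + 0.25x_B.
At x_B = 92: x_A = 65.5 + 0.25·92 = 88.5.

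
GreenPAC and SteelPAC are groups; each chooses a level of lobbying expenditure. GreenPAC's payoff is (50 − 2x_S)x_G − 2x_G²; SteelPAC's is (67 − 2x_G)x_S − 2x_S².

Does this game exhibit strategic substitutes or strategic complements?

Expanding GreenPAC's payoff: 50x_G − 2x_Sx_G − 2x_G².
∂π/∂x_G = 50 − 2x_S − 4x_G = 0, so x_G = 12.5 − 0.5x_S.
The best-response slope dx_G/dx_S = −0.5 < 0: the reaction function is downward-sloping, so the choices are strategic substitutes.

strategic substitutes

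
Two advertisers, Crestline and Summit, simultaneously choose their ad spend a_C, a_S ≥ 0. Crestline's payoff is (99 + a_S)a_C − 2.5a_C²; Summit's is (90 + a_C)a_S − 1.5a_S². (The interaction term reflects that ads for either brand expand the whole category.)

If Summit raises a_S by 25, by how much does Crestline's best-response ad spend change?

Expanding Crestline's payoff: 99a_C + a_Sa_C − 2.5a_C².
∂π/∂a_C = 99 + a_S − 5a_C = 0, so a_C = 19.8 + 0.2a_S.
The reaction-function slope is 0.2, so a 25-unit rise in a_S moves a_C by 0.2 × 25 = 5. Crestline's best response rises — the actions are strategic complements.

5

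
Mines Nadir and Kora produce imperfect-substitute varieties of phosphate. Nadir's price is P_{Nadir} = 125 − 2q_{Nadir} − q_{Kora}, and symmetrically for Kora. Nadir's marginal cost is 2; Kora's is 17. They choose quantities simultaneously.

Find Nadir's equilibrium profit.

Mine Nadir's profit: π = q_{Nadir}(125 − 2q_{Nadir} − q_{Kora}) − 2q_{Nadir}.
∂π/∂q_{Nadir} = 123 − 4q_{Nadir} − q_{Kora} = 0 ⇒ q_{Nadir} = 30.75 − 0.25q_{Kora}.
Similarly q_{Kora} = 27 − 0.25q_{Nadir}.
Substituting the second reaction function into the first: q_{Nadir} = 30.75 − 0.25(27 − 0.25q_{Nadir}), which gives 0.9375q_{Nadir} = 24 ⇒ q_{Nadir} = 25.6.
Then q_{Kora} = 27 − 0.25·25.6 = 20.6.
P_{Nadir} = 125 − 2·25.6 − 20.6 = 53.2.
Profit = (53.2 − 2)·25.6 = 1310.72.

1310.72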